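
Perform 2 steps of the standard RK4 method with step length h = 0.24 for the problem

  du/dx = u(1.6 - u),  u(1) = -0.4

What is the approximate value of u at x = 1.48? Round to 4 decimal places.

-1.2111

RK4: k1 = f(x_n, u_n); k2 = f(x_n + h/2, u_n + (h/2)·k1); k3 = f(x_n + h/2, u_n + (h/2)·k2); k4 = f(x_n + h, u_n + h·k3); u_{n+1} = u_n + (h/6)·(k1 + 2k2 + 2k3 + k4).
x=1.000000, u=-0.400000:
  k1 = f(1.000000, -0.400000) = -0.800000
  k2 = f(1.120000, -0.496000) = -1.039616
  k3 = f(1.120000, -0.524754) = -1.114973
  k4 = f(1.240000, -0.667594) = -1.513831
  u ← -0.400000 + (0.24/6)·(k1 + 2k2 + 2k3 + k4) = -0.664920
x=1.240000, u=-0.664920:
  k1 = f(1.240000, -0.664920) = -1.505992
  k2 = f(1.360000, -0.845639) = -2.068129
  k3 = f(1.360000, -0.913096) = -2.294697
  k4 = f(1.480000, -1.215648) = -3.422836
  u ← -0.664920 + (0.24/6)·(k1 + 2k2 + 2k3 + k4) = -1.211100
u(1.48) ≈ -1.2111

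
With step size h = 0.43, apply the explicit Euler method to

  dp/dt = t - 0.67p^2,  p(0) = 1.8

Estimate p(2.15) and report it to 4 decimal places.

1.5445

Euler: p_{n+1} = p_n + h·f(t_n, p_n).
t=0.000000, p=1.800000: f=-2.170800 → p ← 1.800000 + 0.43·(-2.170800) = 0.866556
t=0.430000, p=0.866556: f=-0.073116 → p ← 0.866556 + 0.43·(-0.073116) = 0.835116
t=0.860000, p=0.835116: f=0.392729 → p ← 0.835116 + 0.43·0.392729 = 1.003990
t=1.290000, p=1.003990: f=0.614643 → p ← 1.003990 + 0.43·0.614643 = 1.268286
t=1.720000, p=1.268286: f=0.642271 → p ← 1.268286 + 0.43·0.642271 = 1.544463
p(2.15) ≈ 1.5445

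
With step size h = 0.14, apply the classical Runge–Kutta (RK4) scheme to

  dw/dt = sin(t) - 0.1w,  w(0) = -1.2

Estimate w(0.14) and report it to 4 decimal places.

-1.1736

RK4: k1 = f(t_n, w_n); k2 = f(t_n + h/2, w_n + (h/2)·k1); k3 = f(t_n + h/2, w_n + (h/2)·k2); k4 = f(t_n + h, w_n + h·k3); w_{n+1} = w_n + (h/6)·(k1 + 2k2 + 2k3 + k4).
t=0.000000, w=-1.200000:
  k1 = f(0.000000, -1.200000) = 0.120000
  k2 = f(0.070000, -1.191600) = 0.189103
  k3 = f(0.070000, -1.186763) = 0.188619
  k4 = f(0.140000, -1.173593) = 0.256902
  w ← -1.200000 + (0.14/6)·(k1 + 2k2 + 2k3 + k4) = -1.173579
w(0.14) ≈ -1.1736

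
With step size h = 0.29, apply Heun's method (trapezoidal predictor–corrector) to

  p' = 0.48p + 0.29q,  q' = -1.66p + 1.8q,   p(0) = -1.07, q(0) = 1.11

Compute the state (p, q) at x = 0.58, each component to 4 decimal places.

Heun on (p,q): k1 = f(x_n, state_n); k2 = f(x_n + h, state_n + h·k1); state_{n+1} = state_n + (h/2)·(k1 + k2).
0.000000: (-1.070000, 1.110000)
  k1 = (-0.191700, 3.774200)
  predictor → (-1.125593, 2.204518)
  k2 = (0.099026, 5.836617)
  → (-1.083438, 2.503568)
0.290000: (-1.083438, 2.503568)
  k1 = (0.205985, 6.304930)
  predictor → (-1.023702, 4.331998)
  k2 = (0.764902, 9.496942)
  → (-0.942659, 4.794840)
(p(0.58), q(0.58)) ≈ (-0.9427, 4.7948)

-0.9427, 4.7948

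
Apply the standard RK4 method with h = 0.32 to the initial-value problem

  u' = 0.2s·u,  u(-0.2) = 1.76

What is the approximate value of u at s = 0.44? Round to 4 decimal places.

RK4: k1 = f(s_n, u_n); k2 = f(s_n + h/2, u_n + (h/2)·k1); k3 = f(s_n + h/2, u_n + (h/2)·k2); k4 = f(s_n + h, u_n + h·k3); u_{n+1} = u_n + (h/6)·(k1 + 2k2 + 2k3 + k4).
s=-0.200000, u=1.760000:
  k1 = f(-0.200000, 1.760000) = -0.070400
  k2 = f(-0.040000, 1.748736) = -0.013990
  k3 = f(-0.040000, 1.757762) = -0.014062
  k4 = f(0.120000, 1.755500) = 0.042132
  u ← 1.760000 + (0.32/6)·(k1 + 2k2 + 2k3 + k4) = 1.755500
s=0.120000, u=1.755500:
  k1 = f(0.120000, 1.755500) = 0.042132
  k2 = f(0.280000, 1.762241) = 0.098686
  k3 = f(0.280000, 1.771290) = 0.099192
  k4 = f(0.440000, 1.787242) = 0.157277
  u ← 1.755500 + (0.32/6)·(k1 + 2k2 + 2k3 + k4) = 1.787242
u(0.44) ≈ 1.7872

1.7872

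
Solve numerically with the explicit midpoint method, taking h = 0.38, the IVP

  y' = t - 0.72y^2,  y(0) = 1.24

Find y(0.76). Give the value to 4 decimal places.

Midpoint: k1 = f(t_n, y_n); k2 = f(t_n + h/2, y_n + (h/2)·k1); y_{n+1} = y_n + h·k2.
t=0.000000, y=1.240000:
  k1 = f(0.000000, 1.240000) = -1.107072
  k2 = f(0.190000, 1.029656) = -0.573338
  y ← 1.240000 + 0.38·(-0.573338) = 1.022131
t=0.380000, y=1.022131:
  k1 = f(0.380000, 1.022131) = -0.372222
  k2 = f(0.570000, 0.951409) = -0.081729
  y ← 1.022131 + 0.38·(-0.081729) = 0.991074
y(0.76) ≈ 0.9911

0.9911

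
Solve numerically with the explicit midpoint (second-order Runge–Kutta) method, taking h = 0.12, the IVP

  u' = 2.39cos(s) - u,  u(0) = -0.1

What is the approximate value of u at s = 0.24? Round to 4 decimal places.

Midpoint: k1 = f(s_n, u_n); k2 = f(s_n + h/2, u_n + (h/2)·k1); u_{n+1} = u_n + h·k2.
s=0.000000, u=-0.100000:
  k1 = f(0.000000, -0.100000) = 2.490000
  k2 = f(0.060000, 0.049400) = 2.336299
  u ← -0.100000 + 0.12·2.336299 = 0.180356
s=0.120000, u=0.180356:
  k1 = f(0.120000, 0.180356) = 2.192457
  k2 = f(0.180000, 0.311903) = 2.039483
  u ← 0.180356 + 0.12·2.039483 = 0.425094
u(0.24) ≈ 0.4251

0.4251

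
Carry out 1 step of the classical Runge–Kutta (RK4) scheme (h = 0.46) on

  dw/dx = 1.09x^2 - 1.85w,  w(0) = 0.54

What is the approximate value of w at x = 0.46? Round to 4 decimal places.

RK4: k1 = f(x_n, w_n); k2 = f(x_n + h/2, w_n + (h/2)·k1); k3 = f(x_n + h/2, w_n + (h/2)·k2); k4 = f(x_n + h, w_n + h·k3); w_{n+1} = w_n + (h/6)·(k1 + 2k2 + 2k3 + k4).
x=0.000000, w=0.540000:
  k1 = f(0.000000, 0.540000) = -0.999000
  k2 = f(0.230000, 0.310230) = -0.516265
  k3 = f(0.230000, 0.421259) = -0.721668
  k4 = f(0.460000, 0.208033) = -0.154216
  w ← 0.540000 + (0.46/6)·(k1 + 2k2 + 2k3 + k4) = 0.261770
w(0.46) ≈ 0.2618

0.2618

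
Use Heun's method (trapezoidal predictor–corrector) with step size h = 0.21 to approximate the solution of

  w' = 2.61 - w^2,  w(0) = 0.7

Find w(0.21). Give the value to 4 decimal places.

1.0589

Heun: k1 = f(s_n, w_n); k2 = f(s_n + h, w_n + h·k1); w_{n+1} = w_n + (h/2)·(k1 + k2).
s=0.000000, w=0.700000:
  k1 = f(0.000000, 0.700000) = 2.120000
  k2 = f(0.210000, 1.145200) = 1.298517
  w ← 0.700000 + (0.21/2)·(2.120000 + 1.298517) = 1.058944
w(0.21) ≈ 1.0589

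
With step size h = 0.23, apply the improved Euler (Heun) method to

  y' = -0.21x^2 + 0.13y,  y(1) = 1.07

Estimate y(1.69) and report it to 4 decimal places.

Heun: k1 = f(x_n, y_n); k2 = f(x_n + h, y_n + h·k1); y_{n+1} = y_n + (h/2)·(k1 + k2).
x=1.000000, y=1.070000:
  k1 = f(1.000000, 1.070000) = -0.070900
  k2 = f(1.230000, 1.053693) = -0.180729
  y ← 1.070000 + (0.23/2)·(-0.070900 + (-0.180729)) = 1.041063
x=1.230000, y=1.041063:
  k1 = f(1.230000, 1.041063) = -0.182371
  k2 = f(1.460000, 0.999117) = -0.317751
  y ← 1.041063 + (0.23/2)·(-0.182371 + (-0.317751)) = 0.983549
x=1.460000, y=0.983549:
  k1 = f(1.460000, 0.983549) = -0.319775
  k2 = f(1.690000, 0.910001) = -0.481481
  y ← 0.983549 + (0.23/2)·(-0.319775 + (-0.481481)) = 0.891404
y(1.69) ≈ 0.8914

0.8914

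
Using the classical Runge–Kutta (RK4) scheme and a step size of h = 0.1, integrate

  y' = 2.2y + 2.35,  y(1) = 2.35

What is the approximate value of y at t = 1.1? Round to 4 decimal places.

RK4: k1 = f(t_n, y_n); k2 = f(t_n + h/2, y_n + (h/2)·k1); k3 = f(t_n + h/2, y_n + (h/2)·k2); k4 = f(t_n + h, y_n + h·k3); y_{n+1} = y_n + (h/6)·(k1 + 2k2 + 2k3 + k4).
t=1.000000, y=2.350000:
  k1 = f(1.000000, 2.350000) = 7.520000
  k2 = f(1.050000, 2.726000) = 8.347200
  k3 = f(1.050000, 2.767360) = 8.438192
  k4 = f(1.100000, 3.193819) = 9.376402
  y ← 2.350000 + (0.1/6)·(k1 + 2k2 + 2k3 + k4) = 3.191120
y(1.1) ≈ 3.1911

3.1911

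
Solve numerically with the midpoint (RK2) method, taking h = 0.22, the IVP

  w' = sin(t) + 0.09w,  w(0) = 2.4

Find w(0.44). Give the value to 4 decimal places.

2.5933

Midpoint: k1 = f(t_n, w_n); k2 = f(t_n + h/2, w_n + (h/2)·k1); w_{n+1} = w_n + h·k2.
t=0.000000, w=2.400000:
  k1 = f(0.000000, 2.400000) = 0.216000
  k2 = f(0.110000, 2.423760) = 0.327917
  w ← 2.400000 + 0.22·0.327917 = 2.472142
t=0.220000, w=2.472142:
  k1 = f(0.220000, 2.472142) = 0.440722
  k2 = f(0.330000, 2.520621) = 0.550899
  w ← 2.472142 + 0.22·0.550899 = 2.593339
w(0.44) ≈ 2.5933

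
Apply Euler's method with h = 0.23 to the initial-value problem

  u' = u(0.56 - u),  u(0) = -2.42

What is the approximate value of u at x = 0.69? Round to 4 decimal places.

-25.8616

Euler: u_{n+1} = u_n + h·f(x_n, u_n).
x=0.000000, u=-2.420000: f=-7.211600 → u ← -2.420000 + 0.23·(-7.211600) = -4.078668
x=0.230000, u=-4.078668: f=-18.919587 → u ← -4.078668 + 0.23·(-18.919587) = -8.430173
x=0.460000, u=-8.430173: f=-75.788713 → u ← -8.430173 + 0.23·(-75.788713) = -25.861577
u(0.69) ≈ -25.8616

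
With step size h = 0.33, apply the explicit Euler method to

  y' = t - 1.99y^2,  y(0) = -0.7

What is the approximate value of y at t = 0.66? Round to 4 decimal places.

-1.5985

Euler: y_{n+1} = y_n + h·f(t_n, y_n).
t=0.000000, y=-0.700000: f=-0.975100 → y ← -0.700000 + 0.33·(-0.975100) = -1.021783
t=0.330000, y=-1.021783: f=-1.747641 → y ← -1.021783 + 0.33·(-1.747641) = -1.598504
y(0.66) ≈ -1.5985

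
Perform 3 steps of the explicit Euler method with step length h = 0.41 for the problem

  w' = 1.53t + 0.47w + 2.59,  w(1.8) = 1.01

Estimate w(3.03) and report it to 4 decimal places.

Euler: w_{n+1} = w_n + h·f(t_n, w_n).
t=1.800000, w=1.010000: f=5.818700 → w ← 1.010000 + 0.41·5.818700 = 3.395667
t=2.210000, w=3.395667: f=7.567263 → w ← 3.395667 + 0.41·7.567263 = 6.498245
t=2.620000, w=6.498245: f=9.652775 → w ← 6.498245 + 0.41·9.652775 = 10.455883
w(3.03) ≈ 10.4559

10.4559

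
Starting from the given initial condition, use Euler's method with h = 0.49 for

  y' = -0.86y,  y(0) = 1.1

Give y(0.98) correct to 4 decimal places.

0.3683

Euler: y_{n+1} = y_n + h·f(x_n, y_n).
x=0.000000, y=1.100000: f=-0.946000 → y ← 1.100000 + 0.49·(-0.946000) = 0.636460
x=0.490000, y=0.636460: f=-0.547356 → y ← 0.636460 + 0.49·(-0.547356) = 0.368256
y(0.98) ≈ 0.3683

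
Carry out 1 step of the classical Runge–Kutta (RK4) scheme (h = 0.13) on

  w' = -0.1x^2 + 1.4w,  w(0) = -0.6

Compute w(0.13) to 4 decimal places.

-0.7198

RK4: k1 = f(x_n, w_n); k2 = f(x_n + h/2, w_n + (h/2)·k1); k3 = f(x_n + h/2, w_n + (h/2)·k2); k4 = f(x_n + h, w_n + h·k3); w_{n+1} = w_n + (h/6)·(k1 + 2k2 + 2k3 + k4).
x=0.000000, w=-0.600000:
  k1 = f(0.000000, -0.600000) = -0.840000
  k2 = f(0.065000, -0.654600) = -0.916862
  k3 = f(0.065000, -0.659596) = -0.923857
  k4 = f(0.130000, -0.720101) = -1.009832
  w ← -0.600000 + (0.13/6)·(k1 + 2k2 + 2k3 + k4) = -0.719844
w(0.13) ≈ -0.7198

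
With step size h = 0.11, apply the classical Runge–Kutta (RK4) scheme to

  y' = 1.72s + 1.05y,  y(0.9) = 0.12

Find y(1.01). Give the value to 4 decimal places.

0.3260

RK4: k1 = f(s_n, y_n); k2 = f(s_n + h/2, y_n + (h/2)·k1); k3 = f(s_n + h/2, y_n + (h/2)·k2); k4 = f(s_n + h, y_n + h·k3); y_{n+1} = y_n + (h/6)·(k1 + 2k2 + 2k3 + k4).
s=0.900000, y=0.120000:
  k1 = f(0.900000, 0.120000) = 1.674000
  k2 = f(0.955000, 0.212070) = 1.865274
  k3 = f(0.955000, 0.222590) = 1.876320
  k4 = f(1.010000, 0.326395) = 2.079915
  y ← 0.120000 + (0.11/6)·(k1 + 2k2 + 2k3 + k4) = 0.326014
y(1.01) ≈ 0.3260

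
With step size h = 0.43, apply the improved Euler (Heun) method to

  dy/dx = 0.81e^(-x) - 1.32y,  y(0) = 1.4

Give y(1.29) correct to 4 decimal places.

0.5117

Heun: k1 = f(x_n, y_n); k2 = f(x_n + h, y_n + h·k1); y_{n+1} = y_n + (h/2)·(k1 + k2).
x=0.000000, y=1.400000:
  k1 = f(0.000000, 1.400000) = -1.038000
  k2 = f(0.430000, 0.953660) = -0.731919
  y ← 1.400000 + (0.43/2)·(-1.038000 + (-0.731919)) = 1.019467
x=0.430000, y=1.019467:
  k1 = f(0.430000, 1.019467) = -0.818785
  k2 = f(0.860000, 0.667390) = -0.538194
  y ← 1.019467 + (0.43/2)·(-0.818785 + (-0.538194)) = 0.727717
x=0.860000, y=0.727717:
  k1 = f(0.860000, 0.727717) = -0.617825
  k2 = f(1.290000, 0.462052) = -0.386940
  y ← 0.727717 + (0.43/2)·(-0.617825 + (-0.386940)) = 0.511693
y(1.29) ≈ 0.5117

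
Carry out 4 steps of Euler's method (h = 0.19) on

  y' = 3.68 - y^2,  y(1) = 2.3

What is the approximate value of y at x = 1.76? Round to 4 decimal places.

Euler: y_{n+1} = y_n + h·f(x_n, y_n).
x=1.000000, y=2.300000: f=-1.610000 → y ← 2.300000 + 0.19·(-1.610000) = 1.994100
x=1.190000, y=1.994100: f=-0.296435 → y ← 1.994100 + 0.19·(-0.296435) = 1.937777
x=1.380000, y=1.937777: f=-0.074981 → y ← 1.937777 + 0.19·(-0.074981) = 1.923531
x=1.570000, y=1.923531: f=-0.019971 → y ← 1.923531 + 0.19·(-0.019971) = 1.919736
y(1.76) ≈ 1.9197

1.9197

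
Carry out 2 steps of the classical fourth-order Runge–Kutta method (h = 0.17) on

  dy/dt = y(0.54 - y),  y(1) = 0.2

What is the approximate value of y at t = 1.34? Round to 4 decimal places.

RK4: k1 = f(t_n, y_n); k2 = f(t_n + h/2, y_n + (h/2)·k1); k3 = f(t_n + h/2, y_n + (h/2)·k2); k4 = f(t_n + h, y_n + h·k3); y_{n+1} = y_n + (h/6)·(k1 + 2k2 + 2k3 + k4).
t=1.000000, y=0.200000:
  k1 = f(1.000000, 0.200000) = 0.068000
  k2 = f(1.085000, 0.205780) = 0.068776
  k3 = f(1.085000, 0.205846) = 0.068784
  k4 = f(1.170000, 0.211693) = 0.069500
  y ← 0.200000 + (0.17/6)·(k1 + 2k2 + 2k3 + k4) = 0.211691
t=1.170000, y=0.211691:
  k1 = f(1.170000, 0.211691) = 0.069500
  k2 = f(1.255000, 0.217598) = 0.070154
  k3 = f(1.255000, 0.217654) = 0.070160
  k4 = f(1.340000, 0.223618) = 0.070749
  y ← 0.211691 + (0.17/6)·(k1 + 2k2 + 2k3 + k4) = 0.223616
y(1.34) ≈ 0.2236

0.2236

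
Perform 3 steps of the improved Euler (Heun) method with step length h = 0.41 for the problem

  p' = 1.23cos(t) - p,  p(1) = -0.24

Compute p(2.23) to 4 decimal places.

-0.2356

Heun: k1 = f(t_n, p_n); k2 = f(t_n + h, p_n + h·k1); p_{n+1} = p_n + (h/2)·(k1 + k2).
t=1.000000, p=-0.240000:
  k1 = f(1.000000, -0.240000) = 0.904572
  k2 = f(1.410000, 0.130874) = 0.066054
  p ← -0.240000 + (0.41/2)·(0.904572 + 0.066054) = -0.041022
t=1.410000, p=-0.041022:
  k1 = f(1.410000, -0.041022) = 0.237950
  k2 = f(1.820000, 0.056538) = -0.359896
  p ← -0.041022 + (0.41/2)·(0.237950 + (-0.359896)) = -0.066021
t=1.820000, p=-0.066021:
  k1 = f(1.820000, -0.066021) = -0.237337
  k2 = f(2.230000, -0.163329) = -0.590031
  p ← -0.066021 + (0.41/2)·(-0.237337 + (-0.590031)) = -0.235631
p(2.23) ≈ -0.2356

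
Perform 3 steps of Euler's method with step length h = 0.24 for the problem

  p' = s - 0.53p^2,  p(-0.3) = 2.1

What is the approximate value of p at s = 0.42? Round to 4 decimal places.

1.0453

Euler: p_{n+1} = p_n + h·f(s_n, p_n).
s=-0.300000, p=2.100000: f=-2.637300 → p ← 2.100000 + 0.24·(-2.637300) = 1.467048
s=-0.060000, p=1.467048: f=-1.200682 → p ← 1.467048 + 0.24·(-1.200682) = 1.178884
s=0.180000, p=1.178884: f=-0.556577 → p ← 1.178884 + 0.24·(-0.556577) = 1.045306
p(0.42) ≈ 1.0453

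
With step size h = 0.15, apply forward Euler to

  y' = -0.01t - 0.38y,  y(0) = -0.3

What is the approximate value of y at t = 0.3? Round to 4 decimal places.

Euler: y_{n+1} = y_n + h·f(t_n, y_n).
t=0.000000, y=-0.300000: f=0.114000 → y ← -0.300000 + 0.15·0.114000 = -0.282900
t=0.150000, y=-0.282900: f=0.106002 → y ← -0.282900 + 0.15·0.106002 = -0.267000
y(0.3) ≈ -0.2670

-0.2670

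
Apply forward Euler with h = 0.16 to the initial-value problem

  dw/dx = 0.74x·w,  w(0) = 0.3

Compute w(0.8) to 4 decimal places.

Euler: w_{n+1} = w_n + h·f(x_n, w_n).
x=0.000000, w=0.300000: f=0.000000 → w ← 0.300000 + 0.16·0.000000 = 0.300000
x=0.160000, w=0.300000: f=0.035520 → w ← 0.300000 + 0.16·0.035520 = 0.305683
x=0.320000, w=0.305683: f=0.072386 → w ← 0.305683 + 0.16·0.072386 = 0.317265
x=0.480000, w=0.317265: f=0.112693 → w ← 0.317265 + 0.16·0.112693 = 0.335296
x=0.640000, w=0.335296: f=0.158796 → w ← 0.335296 + 0.16·0.158796 = 0.360703
w(0.8) ≈ 0.3607

0.3607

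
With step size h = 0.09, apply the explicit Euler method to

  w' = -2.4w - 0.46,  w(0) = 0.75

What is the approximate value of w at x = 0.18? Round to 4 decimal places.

0.3871

Euler: w_{n+1} = w_n + h·f(x_n, w_n).
x=0.000000, w=0.750000: f=-2.260000 → w ← 0.750000 + 0.09·(-2.260000) = 0.546600
x=0.090000, w=0.546600: f=-1.771840 → w ← 0.546600 + 0.09·(-1.771840) = 0.387134
w(0.18) ≈ 0.3871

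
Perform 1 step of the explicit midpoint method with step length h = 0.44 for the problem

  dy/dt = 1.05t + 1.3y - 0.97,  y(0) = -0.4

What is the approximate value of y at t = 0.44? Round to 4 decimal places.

Midpoint: k1 = f(t_n, y_n); k2 = f(t_n + h/2, y_n + (h/2)·k1); y_{n+1} = y_n + h·k2.
t=0.000000, y=-0.400000:
  k1 = f(0.000000, -0.400000) = -1.490000
  k2 = f(0.220000, -0.727800) = -1.685140
  y ← -0.400000 + 0.44·(-1.685140) = -1.141462
y(0.44) ≈ -1.1415

-1.1415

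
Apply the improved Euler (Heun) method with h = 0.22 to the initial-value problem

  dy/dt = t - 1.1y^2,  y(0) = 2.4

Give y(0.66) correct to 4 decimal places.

1.0608

Heun: k1 = f(t_n, y_n); k2 = f(t_n + h, y_n + h·k1); y_{n+1} = y_n + (h/2)·(k1 + k2).
t=0.000000, y=2.400000:
  k1 = f(0.000000, 2.400000) = -6.336000
  k2 = f(0.220000, 1.006080) = -0.893417
  y ← 2.400000 + (0.22/2)·(-6.336000 + (-0.893417)) = 1.604764
t=0.220000, y=1.604764:
  k1 = f(0.220000, 1.604764) = -2.612795
  k2 = f(0.440000, 1.029949) = -0.726875
  y ← 1.604764 + (0.22/2)·(-2.612795 + (-0.726875)) = 1.237400
t=0.440000, y=1.237400:
  k1 = f(0.440000, 1.237400) = -1.244276
  k2 = f(0.660000, 0.963660) = -0.361504
  y ← 1.237400 + (0.22/2)·(-1.244276 + (-0.361504)) = 1.060765
y(0.66) ≈ 1.0608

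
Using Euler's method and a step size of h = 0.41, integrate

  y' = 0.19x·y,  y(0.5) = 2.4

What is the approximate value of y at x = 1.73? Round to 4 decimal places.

2.9448

Euler: y_{n+1} = y_n + h·f(x_n, y_n).
x=0.500000, y=2.400000: f=0.228000 → y ← 2.400000 + 0.41·0.228000 = 2.493480
x=0.910000, y=2.493480: f=0.431123 → y ← 2.493480 + 0.41·0.431123 = 2.670240
x=1.320000, y=2.670240: f=0.669696 → y ← 2.670240 + 0.41·0.669696 = 2.944816
y(1.73) ≈ 2.9448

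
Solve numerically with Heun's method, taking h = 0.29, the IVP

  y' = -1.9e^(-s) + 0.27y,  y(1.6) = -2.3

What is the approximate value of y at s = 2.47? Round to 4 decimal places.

Heun: k1 = f(s_n, y_n); k2 = f(s_n + h, y_n + h·k1); y_{n+1} = y_n + (h/2)·(k1 + k2).
s=1.600000, y=-2.300000:
  k1 = f(1.600000, -2.300000) = -1.004603
  k2 = f(1.890000, -2.591335) = -0.986697
  y ← -2.300000 + (0.29/2)·(-1.004603 + (-0.986697)) = -2.588739
s=1.890000, y=-2.588739:
  k1 = f(1.890000, -2.588739) = -0.985996
  k2 = f(2.180000, -2.874677) = -0.990942
  y ← -2.588739 + (0.29/2)·(-0.985996 + (-0.990942)) = -2.875394
s=2.180000, y=-2.875394:
  k1 = f(2.180000, -2.875394) = -0.991135
  k2 = f(2.470000, -3.162824) = -1.014674
  y ← -2.875394 + (0.29/2)·(-0.991135 + (-1.014674)) = -3.166237
y(2.47) ≈ -3.1662

-3.1662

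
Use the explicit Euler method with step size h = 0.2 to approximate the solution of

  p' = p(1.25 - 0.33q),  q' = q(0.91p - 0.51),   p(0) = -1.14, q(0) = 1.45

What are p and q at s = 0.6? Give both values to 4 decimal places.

Euler on (p,q): p_{n+1} = p_n + h·p', q_{n+1} = q_n + h·q'.
0.000000: (-1.140000, 1.450000); f=(-0.879510, -2.243730) → (-1.315902, 1.001254)
0.200000: (-1.315902, 1.001254); f=(-1.210085, -1.709612) → (-1.557919, 0.659332)
0.400000: (-1.557919, 0.659332); f=(-1.608428, -1.270998) → (-1.879605, 0.405132)
(p(0.6), q(0.6)) ≈ (-1.8796, 0.4051)

-1.8796, 0.4051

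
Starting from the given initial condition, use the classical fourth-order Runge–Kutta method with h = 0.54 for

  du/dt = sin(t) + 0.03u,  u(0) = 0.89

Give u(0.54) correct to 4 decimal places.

1.0476

RK4: k1 = f(t_n, u_n); k2 = f(t_n + h/2, u_n + (h/2)·k1); k3 = f(t_n + h/2, u_n + (h/2)·k2); k4 = f(t_n + h, u_n + h·k3); u_{n+1} = u_n + (h/6)·(k1 + 2k2 + 2k3 + k4).
t=0.000000, u=0.890000:
  k1 = f(0.000000, 0.890000) = 0.026700
  k2 = f(0.270000, 0.897209) = 0.293648
  k3 = f(0.270000, 0.969285) = 0.295810
  k4 = f(0.540000, 1.049737) = 0.545628
  u ← 0.890000 + (0.54/6)·(k1 + 2k2 + 2k3 + k4) = 1.047612
u(0.54) ≈ 1.0476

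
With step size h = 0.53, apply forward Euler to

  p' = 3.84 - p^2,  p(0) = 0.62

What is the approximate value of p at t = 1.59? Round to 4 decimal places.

Euler: p_{n+1} = p_n + h·f(t_n, p_n).
t=0.000000, p=0.620000: f=3.455600 → p ← 0.620000 + 0.53·3.455600 = 2.451468
t=0.530000, p=2.451468: f=-2.169695 → p ← 2.451468 + 0.53·(-2.169695) = 1.301529
t=1.060000, p=1.301529: f=2.146021 → p ← 1.301529 + 0.53·2.146021 = 2.438921
p(1.59) ≈ 2.4389

2.4389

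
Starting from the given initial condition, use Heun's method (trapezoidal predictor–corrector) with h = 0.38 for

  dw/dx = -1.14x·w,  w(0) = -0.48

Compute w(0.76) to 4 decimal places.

Heun: k1 = f(x_n, w_n); k2 = f(x_n + h, w_n + h·k1); w_{n+1} = w_n + (h/2)·(k1 + k2).
x=0.000000, w=-0.480000:
  k1 = f(0.000000, -0.480000) = 0.000000
  k2 = f(0.380000, -0.480000) = 0.207936
  w ← -0.480000 + (0.38/2)·(0.000000 + 0.207936) = -0.440492
x=0.380000, w=-0.440492:
  k1 = f(0.380000, -0.440492) = 0.190821
  k2 = f(0.760000, -0.367980) = 0.318818
  w ← -0.440492 + (0.38/2)·(0.190821 + 0.318818) = -0.343661
w(0.76) ≈ -0.3437

-0.3437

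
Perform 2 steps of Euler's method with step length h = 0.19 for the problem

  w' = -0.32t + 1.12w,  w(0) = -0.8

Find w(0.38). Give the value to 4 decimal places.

Euler: w_{n+1} = w_n + h·f(t_n, w_n).
t=0.000000, w=-0.800000: f=-0.896000 → w ← -0.800000 + 0.19·(-0.896000) = -0.970240
t=0.190000, w=-0.970240: f=-1.147469 → w ← -0.970240 + 0.19·(-1.147469) = -1.188259
w(0.38) ≈ -1.1883

-1.1883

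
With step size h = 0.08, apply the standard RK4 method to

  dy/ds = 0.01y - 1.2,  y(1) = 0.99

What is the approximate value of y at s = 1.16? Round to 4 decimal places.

RK4: k1 = f(s_n, y_n); k2 = f(s_n + h/2, y_n + (h/2)·k1); k3 = f(s_n + h/2, y_n + (h/2)·k2); k4 = f(s_n + h, y_n + h·k3); y_{n+1} = y_n + (h/6)·(k1 + 2k2 + 2k3 + k4).
s=1.000000, y=0.990000:
  k1 = f(1.000000, 0.990000) = -1.190100
  k2 = f(1.040000, 0.942396) = -1.190576
  k3 = f(1.040000, 0.942377) = -1.190576
  k4 = f(1.080000, 0.894754) = -1.191052
  y ← 0.990000 + (0.08/6)·(k1 + 2k2 + 2k3 + k4) = 0.894754
s=1.080000, y=0.894754:
  k1 = f(1.080000, 0.894754) = -1.191052
  k2 = f(1.120000, 0.847112) = -1.191529
  k3 = f(1.120000, 0.847093) = -1.191529
  k4 = f(1.160000, 0.799432) = -1.192006
  y ← 0.894754 + (0.08/6)·(k1 + 2k2 + 2k3 + k4) = 0.799432
y(1.16) ≈ 0.7994

0.7994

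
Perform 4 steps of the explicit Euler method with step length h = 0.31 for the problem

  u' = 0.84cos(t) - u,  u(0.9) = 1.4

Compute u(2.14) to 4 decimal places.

0.3567

Euler: u_{n+1} = u_n + h·f(t_n, u_n).
t=0.900000, u=1.400000: f=-0.877848 → u ← 1.400000 + 0.31·(-0.877848) = 1.127867
t=1.210000, u=1.127867: f=-0.831331 → u ← 1.127867 + 0.31·(-0.831331) = 0.870155
t=1.520000, u=0.870155: f=-0.827504 → u ← 0.870155 + 0.31·(-0.827504) = 0.613628
t=1.830000, u=0.613628: f=-0.828930 → u ← 0.613628 + 0.31·(-0.828930) = 0.356660
u(2.14) ≈ 0.3567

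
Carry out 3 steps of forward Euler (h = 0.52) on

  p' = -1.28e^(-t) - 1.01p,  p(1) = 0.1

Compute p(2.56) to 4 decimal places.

-0.2002

Euler: p_{n+1} = p_n + h·f(t_n, p_n).
t=1.000000, p=0.100000: f=-0.571886 → p ← 0.100000 + 0.52·(-0.571886) = -0.197381
t=1.520000, p=-0.197381: f=-0.080597 → p ← -0.197381 + 0.52·(-0.080597) = -0.239291
t=2.040000, p=-0.239291: f=0.075247 → p ← -0.239291 + 0.52·0.075247 = -0.200162
p(2.56) ≈ -0.2002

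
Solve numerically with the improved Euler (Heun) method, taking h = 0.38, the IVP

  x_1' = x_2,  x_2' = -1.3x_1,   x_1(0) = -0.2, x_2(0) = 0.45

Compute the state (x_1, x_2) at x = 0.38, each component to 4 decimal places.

Heun on (x_1,x_2): k1 = f(x_n, state_n); k2 = f(x_n + h, state_n + h·k1); state_{n+1} = state_n + (h/2)·(k1 + k2).
0.000000: (-0.200000, 0.450000)
  k1 = (0.450000, 0.260000)
  predictor → (-0.029000, 0.548800)
  k2 = (0.548800, 0.037700)
  → (-0.010228, 0.506563)
(x_1(0.38), x_2(0.38)) ≈ (-0.0102, 0.5066)

-0.0102, 0.5066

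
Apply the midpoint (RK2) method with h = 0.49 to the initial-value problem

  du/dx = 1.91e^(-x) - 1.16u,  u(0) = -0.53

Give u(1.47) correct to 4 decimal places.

Midpoint: k1 = f(x_n, u_n); k2 = f(x_n + h/2, u_n + (h/2)·k1); u_{n+1} = u_n + h·k2.
x=0.000000, u=-0.530000:
  k1 = f(0.000000, -0.530000) = 2.524800
  k2 = f(0.245000, 0.088576) = 1.392218
  u ← -0.530000 + 0.49·1.392218 = 0.152187
x=0.490000, u=0.152187:
  k1 = f(0.490000, 0.152187) = 0.993580
  k2 = f(0.735000, 0.395614) = 0.456944
  u ← 0.152187 + 0.49·0.456944 = 0.376089
x=0.980000, u=0.376089:
  k1 = f(0.980000, 0.376089) = 0.280581
  k2 = f(1.225000, 0.444831) = 0.045073
  u ← 0.376089 + 0.49·0.045073 = 0.398175
u(1.47) ≈ 0.3982

0.3982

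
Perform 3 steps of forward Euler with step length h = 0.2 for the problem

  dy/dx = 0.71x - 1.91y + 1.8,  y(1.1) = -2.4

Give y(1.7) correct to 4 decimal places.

0.5402

Euler: y_{n+1} = y_n + h·f(x_n, y_n).
x=1.100000, y=-2.400000: f=7.165000 → y ← -2.400000 + 0.2·7.165000 = -0.967000
x=1.300000, y=-0.967000: f=4.569970 → y ← -0.967000 + 0.2·4.569970 = -0.053006
x=1.500000, y=-0.053006: f=2.966241 → y ← -0.053006 + 0.2·2.966241 = 0.540242
y(1.7) ≈ 0.5402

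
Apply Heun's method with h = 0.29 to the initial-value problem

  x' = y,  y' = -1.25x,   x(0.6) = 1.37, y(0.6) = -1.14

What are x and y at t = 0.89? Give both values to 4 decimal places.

Heun on (x,y): k1 = f(t_n, state_n); k2 = f(t_n + h, state_n + h·k1); state_{n+1} = state_n + (h/2)·(k1 + k2).
0.600000: (1.370000, -1.140000)
  k1 = (-1.140000, -1.712500)
  predictor → (1.039400, -1.636625)
  k2 = (-1.636625, -1.299250)
  → (0.967389, -1.576704)
(x(0.89), y(0.89)) ≈ (0.9674, -1.5767)

0.9674, -1.5767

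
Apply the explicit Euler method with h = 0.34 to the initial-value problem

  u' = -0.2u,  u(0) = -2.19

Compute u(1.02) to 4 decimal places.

-1.7729

Euler: u_{n+1} = u_n + h·f(s_n, u_n).
s=0.000000, u=-2.190000: f=0.438000 → u ← -2.190000 + 0.34·0.438000 = -2.041080
s=0.340000, u=-2.041080: f=0.408216 → u ← -2.041080 + 0.34·0.408216 = -1.902287
s=0.680000, u=-1.902287: f=0.380457 → u ← -1.902287 + 0.34·0.380457 = -1.772931
u(1.02) ≈ -1.7729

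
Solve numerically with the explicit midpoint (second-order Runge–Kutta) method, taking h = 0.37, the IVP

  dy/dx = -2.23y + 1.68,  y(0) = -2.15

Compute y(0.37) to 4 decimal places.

-0.7427

Midpoint: k1 = f(x_n, y_n); k2 = f(x_n + h/2, y_n + (h/2)·k1); y_{n+1} = y_n + h·k2.
x=0.000000, y=-2.150000:
  k1 = f(0.000000, -2.150000) = 6.474500
  k2 = f(0.185000, -0.952217) = 3.803445
  y ← -2.150000 + 0.37·3.803445 = -0.742725
y(0.37) ≈ -0.7427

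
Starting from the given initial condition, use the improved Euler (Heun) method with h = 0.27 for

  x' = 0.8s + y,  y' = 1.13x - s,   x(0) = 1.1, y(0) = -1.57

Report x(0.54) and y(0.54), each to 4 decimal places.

Heun on (x,y): k1 = f(s_n, state_n); k2 = f(s_n + h, state_n + h·k1); state_{n+1} = state_n + (h/2)·(k1 + k2).
0.000000: (1.100000, -1.570000)
  k1 = (-1.570000, 1.243000)
  predictor → (0.676100, -1.234390)
  k2 = (-1.018390, 0.493993)
  → (0.750567, -1.335506)
0.270000: (0.750567, -1.335506)
  k1 = (-1.119506, 0.578141)
  predictor → (0.448301, -1.179408)
  k2 = (-0.747408, -0.033420)
  → (0.498534, -1.261969)
(x(0.54), y(0.54)) ≈ (0.4985, -1.2620)

0.4985, -1.2620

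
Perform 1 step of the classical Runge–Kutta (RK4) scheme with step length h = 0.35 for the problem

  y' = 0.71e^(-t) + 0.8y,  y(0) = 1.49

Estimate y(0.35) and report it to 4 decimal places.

RK4: k1 = f(t_n, y_n); k2 = f(t_n + h/2, y_n + (h/2)·k1); k3 = f(t_n + h/2, y_n + (h/2)·k2); k4 = f(t_n + h, y_n + h·k3); y_{n+1} = y_n + (h/6)·(k1 + 2k2 + 2k3 + k4).
t=0.000000, y=1.490000:
  k1 = f(0.000000, 1.490000) = 1.902000
  k2 = f(0.175000, 1.822850) = 2.054294
  k3 = f(0.175000, 1.849502) = 2.075616
  k4 = f(0.350000, 2.216465) = 2.273501
  y ← 1.490000 + (0.35/6)·(k1 + 2k2 + 2k3 + k4) = 2.215394
y(0.35) ≈ 2.2154

2.2154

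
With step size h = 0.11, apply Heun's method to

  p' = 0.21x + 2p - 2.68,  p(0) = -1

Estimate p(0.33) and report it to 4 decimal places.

-3.1530

Heun: k1 = f(x_n, p_n); k2 = f(x_n + h, p_n + h·k1); p_{n+1} = p_n + (h/2)·(k1 + k2).
x=0.000000, p=-1.000000:
  k1 = f(0.000000, -1.000000) = -4.680000
  k2 = f(0.110000, -1.514800) = -5.686500
  p ← -1.000000 + (0.11/2)·(-4.680000 + (-5.686500)) = -1.570158
x=0.110000, p=-1.570158:
  k1 = f(0.110000, -1.570158) = -5.797215
  k2 = f(0.220000, -2.207851) = -7.049502
  p ← -1.570158 + (0.11/2)·(-5.797215 + (-7.049502)) = -2.276727
x=0.220000, p=-2.276727:
  k1 = f(0.220000, -2.276727) = -7.187254
  k2 = f(0.330000, -3.067325) = -8.745350
  p ← -2.276727 + (0.11/2)·(-7.187254 + (-8.745350)) = -3.153020
p(0.33) ≈ -3.1530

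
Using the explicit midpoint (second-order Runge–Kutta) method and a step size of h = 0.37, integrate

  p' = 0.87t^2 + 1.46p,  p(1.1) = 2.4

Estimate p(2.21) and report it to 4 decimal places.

16.7325

Midpoint: k1 = f(t_n, p_n); k2 = f(t_n + h/2, p_n + (h/2)·k1); p_{n+1} = p_n + h·k2.
t=1.100000, p=2.400000:
  k1 = f(1.100000, 2.400000) = 4.556700
  k2 = f(1.285000, 3.242990) = 6.171330
  p ← 2.400000 + 0.37·6.171330 = 4.683392
t=1.470000, p=4.683392:
  k1 = f(1.470000, 4.683392) = 8.717736
  k2 = f(1.655000, 6.296173) = 11.575365
  p ← 4.683392 + 0.37·11.575365 = 8.966277
t=1.840000, p=8.966277:
  k1 = f(1.840000, 8.966277) = 16.036237
  k2 = f(2.025000, 11.932981) = 20.989696
  p ← 8.966277 + 0.37·20.989696 = 16.732465
p(2.21) ≈ 16.7325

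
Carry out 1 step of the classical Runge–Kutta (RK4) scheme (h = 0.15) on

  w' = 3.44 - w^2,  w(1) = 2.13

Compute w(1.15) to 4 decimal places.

RK4: k1 = f(s_n, w_n); k2 = f(s_n + h/2, w_n + (h/2)·k1); k3 = f(s_n + h/2, w_n + (h/2)·k2); k4 = f(s_n + h, w_n + h·k3); w_{n+1} = w_n + (h/6)·(k1 + 2k2 + 2k3 + k4).
s=1.000000, w=2.130000:
  k1 = f(1.000000, 2.130000) = -1.096900
  k2 = f(1.075000, 2.047732) = -0.753208
  k3 = f(1.075000, 2.073509) = -0.859441
  k4 = f(1.150000, 2.001084) = -0.564337
  w ← 2.130000 + (0.15/6)·(k1 + 2k2 + 2k3 + k4) = 2.007837
w(1.15) ≈ 2.0078

2.0078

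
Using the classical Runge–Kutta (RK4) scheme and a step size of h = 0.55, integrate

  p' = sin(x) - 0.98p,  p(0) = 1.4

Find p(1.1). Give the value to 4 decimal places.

RK4: k1 = f(x_n, p_n); k2 = f(x_n + h/2, p_n + (h/2)·k1); k3 = f(x_n + h/2, p_n + (h/2)·k2); k4 = f(x_n + h, p_n + h·k3); p_{n+1} = p_n + (h/6)·(k1 + 2k2 + 2k3 + k4).
x=0.000000, p=1.400000:
  k1 = f(0.000000, 1.400000) = -1.372000
  k2 = f(0.275000, 1.022700) = -0.730699
  k3 = f(0.275000, 1.199058) = -0.903530
  k4 = f(0.550000, 0.903059) = -0.362310
  p ← 1.400000 + (0.55/6)·(k1 + 2k2 + 2k3 + k4) = 0.941413
x=0.550000, p=0.941413:
  k1 = f(0.550000, 0.941413) = -0.399897
  k2 = f(0.825000, 0.831441) = -0.080265
  k3 = f(0.825000, 0.919340) = -0.166406
  k4 = f(1.100000, 0.849890) = 0.058315
  p ← 0.941413 + (0.55/6)·(k1 + 2k2 + 2k3 + k4) = 0.864878
p(1.1) ≈ 0.8649

0.8649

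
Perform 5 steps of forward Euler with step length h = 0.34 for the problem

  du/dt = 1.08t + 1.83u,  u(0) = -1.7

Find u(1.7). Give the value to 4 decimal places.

-16.8002

Euler: u_{n+1} = u_n + h·f(t_n, u_n).
t=0.000000, u=-1.700000: f=-3.111000 → u ← -1.700000 + 0.34·(-3.111000) = -2.757740
t=0.340000, u=-2.757740: f=-4.679464 → u ← -2.757740 + 0.34·(-4.679464) = -4.348758
t=0.680000, u=-4.348758: f=-7.223827 → u ← -4.348758 + 0.34·(-7.223827) = -6.804859
t=1.020000, u=-6.804859: f=-11.351292 → u ← -6.804859 + 0.34·(-11.351292) = -10.664298
t=1.360000, u=-10.664298: f=-18.046866 → u ← -10.664298 + 0.34·(-18.046866) = -16.800233
u(1.7) ≈ -16.8002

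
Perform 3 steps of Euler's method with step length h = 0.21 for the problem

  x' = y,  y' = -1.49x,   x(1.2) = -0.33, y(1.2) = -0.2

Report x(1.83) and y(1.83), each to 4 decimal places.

Euler on (x,y): x_{n+1} = x_n + h·x', y_{n+1} = y_n + h·y'.
1.200000: (-0.330000, -0.200000); f=(-0.200000, 0.491700) → (-0.372000, -0.096743)
1.410000: (-0.372000, -0.096743); f=(-0.096743, 0.554280) → (-0.392316, 0.019656)
1.620000: (-0.392316, 0.019656); f=(0.019656, 0.584551) → (-0.388188, 0.142411)
(x(1.83), y(1.83)) ≈ (-0.3882, 0.1424)

-0.3882, 0.1424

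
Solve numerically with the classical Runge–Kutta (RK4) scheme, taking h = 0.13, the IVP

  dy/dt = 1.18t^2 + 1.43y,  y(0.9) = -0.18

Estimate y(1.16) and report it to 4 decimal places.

0.1291

RK4: k1 = f(t_n, y_n); k2 = f(t_n + h/2, y_n + (h/2)·k1); k3 = f(t_n + h/2, y_n + (h/2)·k2); k4 = f(t_n + h, y_n + h·k3); y_{n+1} = y_n + (h/6)·(k1 + 2k2 + 2k3 + k4).
t=0.900000, y=-0.180000:
  k1 = f(0.900000, -0.180000) = 0.698400
  k2 = f(0.965000, -0.134604) = 0.906362
  k3 = f(0.965000, -0.121086) = 0.925692
  k4 = f(1.030000, -0.059660) = 1.166548
  y ← -0.180000 + (0.13/6)·(k1 + 2k2 + 2k3 + k4) = -0.060204
t=1.030000, y=-0.060204:
  k1 = f(1.030000, -0.060204) = 1.165771
  k2 = f(1.095000, 0.015571) = 1.437116
  k3 = f(1.095000, 0.033209) = 1.462338
  k4 = f(1.160000, 0.129900) = 1.773565
  y ← -0.060204 + (0.13/6)·(k1 + 2k2 + 2k3 + k4) = 0.129125
y(1.16) ≈ 0.1291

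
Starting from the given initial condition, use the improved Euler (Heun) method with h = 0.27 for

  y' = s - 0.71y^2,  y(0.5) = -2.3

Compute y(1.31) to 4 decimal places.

-50.7979

Heun: k1 = f(s_n, y_n); k2 = f(s_n + h, y_n + h·k1); y_{n+1} = y_n + (h/2)·(k1 + k2).
s=0.500000, y=-2.300000:
  k1 = f(0.500000, -2.300000) = -3.255900
  k2 = f(0.770000, -3.179093) = -6.405709
  y ← -2.300000 + (0.27/2)·(-3.255900 + (-6.405709)) = -3.604317
s=0.770000, y=-3.604317:
  k1 = f(0.770000, -3.604317) = -8.453683
  k2 = f(1.040000, -5.886812) = -23.564731
  y ← -3.604317 + (0.27/2)·(-8.453683 + (-23.564731)) = -7.926803
s=1.040000, y=-7.926803:
  k1 = f(1.040000, -7.926803) = -43.572286
  k2 = f(1.310000, -19.691320) = -273.991150
  y ← -7.926803 + (0.27/2)·(-43.572286 + (-273.991150)) = -50.797867
y(1.31) ≈ -50.7979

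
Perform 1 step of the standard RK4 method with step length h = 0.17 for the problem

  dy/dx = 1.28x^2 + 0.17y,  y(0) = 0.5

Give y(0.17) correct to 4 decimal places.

RK4: k1 = f(x_n, y_n); k2 = f(x_n + h/2, y_n + (h/2)·k1); k3 = f(x_n + h/2, y_n + (h/2)·k2); k4 = f(x_n + h, y_n + h·k3); y_{n+1} = y_n + (h/6)·(k1 + 2k2 + 2k3 + k4).
x=0.000000, y=0.500000:
  k1 = f(0.000000, 0.500000) = 0.085000
  k2 = f(0.085000, 0.507225) = 0.095476
  k3 = f(0.085000, 0.508115) = 0.095628
  k4 = f(0.170000, 0.516257) = 0.124756
  y ← 0.500000 + (0.17/6)·(k1 + 2k2 + 2k3 + k4) = 0.516772
y(0.17) ≈ 0.5168

0.5168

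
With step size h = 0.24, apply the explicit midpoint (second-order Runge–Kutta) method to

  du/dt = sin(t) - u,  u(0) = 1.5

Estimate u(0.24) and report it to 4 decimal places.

Midpoint: k1 = f(t_n, u_n); k2 = f(t_n + h/2, u_n + (h/2)·k1); u_{n+1} = u_n + h·k2.
t=0.000000, u=1.500000:
  k1 = f(0.000000, 1.500000) = -1.500000
  k2 = f(0.120000, 1.320000) = -1.200288
  u ← 1.500000 + 0.24·(-1.200288) = 1.211931
u(0.24) ≈ 1.2119

1.2119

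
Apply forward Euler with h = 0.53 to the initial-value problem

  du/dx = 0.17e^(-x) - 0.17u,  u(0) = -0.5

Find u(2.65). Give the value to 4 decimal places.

-0.1568

Euler: u_{n+1} = u_n + h·f(x_n, u_n).
x=0.000000, u=-0.500000: f=0.255000 → u ← -0.500000 + 0.53·0.255000 = -0.364850
x=0.530000, u=-0.364850: f=0.162087 → u ← -0.364850 + 0.53·0.162087 = -0.278944
x=1.060000, u=-0.278944: f=0.106318 → u ← -0.278944 + 0.53·0.106318 = -0.222595
x=1.590000, u=-0.222595: f=0.072509 → u ← -0.222595 + 0.53·0.072509 = -0.184166
x=2.120000, u=-0.184166: f=0.051714 → u ← -0.184166 + 0.53·0.051714 = -0.156758
u(2.65) ≈ -0.1568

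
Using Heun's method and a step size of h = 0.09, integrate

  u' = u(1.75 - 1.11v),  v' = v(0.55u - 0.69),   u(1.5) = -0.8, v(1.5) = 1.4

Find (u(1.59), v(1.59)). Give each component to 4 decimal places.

-0.8200, 1.2644

Heun on (u,v): k1 = f(s_n, state_n); k2 = f(s_n + h, state_n + h·k1); state_{n+1} = state_n + (h/2)·(k1 + k2).
1.500000: (-0.800000, 1.400000)
  k1 = (-0.156800, -1.582000)
  predictor → (-0.814112, 1.257620)
  k2 = (-0.288230, -1.430872)
  → (-0.820026, 1.264421)
(u(1.59), v(1.59)) ≈ (-0.8200, 1.2644)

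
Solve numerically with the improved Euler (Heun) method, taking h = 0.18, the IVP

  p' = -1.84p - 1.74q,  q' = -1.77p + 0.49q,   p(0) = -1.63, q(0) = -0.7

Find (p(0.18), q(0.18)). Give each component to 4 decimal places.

-1.0683, -0.3432

Heun on (p,q): k1 = f(s_n, state_n); k2 = f(s_n + h, state_n + h·k1); state_{n+1} = state_n + (h/2)·(k1 + k2).
0.000000: (-1.630000, -0.700000)
  k1 = (4.217200, 2.542100)
  predictor → (-0.870904, -0.242422)
  k2 = (2.024278, 1.422713)
  → (-1.068267, -0.343167)
(p(0.18), q(0.18)) ≈ (-1.0683, -0.3432)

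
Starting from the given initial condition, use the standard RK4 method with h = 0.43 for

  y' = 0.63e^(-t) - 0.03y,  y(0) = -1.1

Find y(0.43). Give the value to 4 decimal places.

-0.8672

RK4: k1 = f(t_n, y_n); k2 = f(t_n + h/2, y_n + (h/2)·k1); k3 = f(t_n + h/2, y_n + (h/2)·k2); k4 = f(t_n + h, y_n + h·k3); y_{n+1} = y_n + (h/6)·(k1 + 2k2 + 2k3 + k4).
t=0.000000, y=-1.100000:
  k1 = f(0.000000, -1.100000) = 0.663000
  k2 = f(0.215000, -0.957455) = 0.536845
  k3 = f(0.215000, -0.984578) = 0.537658
  k4 = f(0.430000, -0.868807) = 0.435885
  y ← -1.100000 + (0.43/6)·(k1 + 2k2 + 2k3 + k4) = -0.867234
y(0.43) ≈ -0.8672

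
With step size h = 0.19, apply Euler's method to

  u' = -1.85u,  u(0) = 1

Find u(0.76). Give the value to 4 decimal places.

Euler: u_{n+1} = u_n + h·f(s_n, u_n).
s=0.000000, u=1.000000: f=-1.850000 → u ← 1.000000 + 0.19·(-1.850000) = 0.648500
s=0.190000, u=0.648500: f=-1.199725 → u ← 0.648500 + 0.19·(-1.199725) = 0.420552
s=0.380000, u=0.420552: f=-0.778022 → u ← 0.420552 + 0.19·(-0.778022) = 0.272728
s=0.570000, u=0.272728: f=-0.504547 → u ← 0.272728 + 0.19·(-0.504547) = 0.176864
u(0.76) ≈ 0.1769

0.1769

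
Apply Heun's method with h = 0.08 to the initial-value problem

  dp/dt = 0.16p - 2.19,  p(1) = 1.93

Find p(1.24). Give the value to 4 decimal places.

Heun: k1 = f(t_n, p_n); k2 = f(t_n + h, p_n + h·k1); p_{n+1} = p_n + (h/2)·(k1 + k2).
t=1.000000, p=1.930000:
  k1 = f(1.000000, 1.930000) = -1.881200
  k2 = f(1.080000, 1.779504) = -1.905279
  p ← 1.930000 + (0.08/2)·(-1.881200 + (-1.905279)) = 1.778541
t=1.080000, p=1.778541:
  k1 = f(1.080000, 1.778541) = -1.905433
  k2 = f(1.160000, 1.626106) = -1.929823
  p ← 1.778541 + (0.08/2)·(-1.905433 + (-1.929823)) = 1.625131
t=1.160000, p=1.625131:
  k1 = f(1.160000, 1.625131) = -1.929979
  k2 = f(1.240000, 1.470732) = -1.954683
  p ← 1.625131 + (0.08/2)·(-1.929979 + (-1.954683)) = 1.469744
p(1.24) ≈ 1.4697

1.4697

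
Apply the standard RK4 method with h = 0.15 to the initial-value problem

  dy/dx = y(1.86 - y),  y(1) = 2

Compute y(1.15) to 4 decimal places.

RK4: k1 = f(x_n, y_n); k2 = f(x_n + h/2, y_n + (h/2)·k1); k3 = f(x_n + h/2, y_n + (h/2)·k2); k4 = f(x_n + h, y_n + h·k3); y_{n+1} = y_n + (h/6)·(k1 + 2k2 + 2k3 + k4).
x=1.000000, y=2.000000:
  k1 = f(1.000000, 2.000000) = -0.280000
  k2 = f(1.075000, 1.979000) = -0.235501
  k3 = f(1.075000, 1.982337) = -0.242514
  k4 = f(1.150000, 1.963623) = -0.203476
  y ← 2.000000 + (0.15/6)·(k1 + 2k2 + 2k3 + k4) = 1.964012
y(1.15) ≈ 1.9640

1.9640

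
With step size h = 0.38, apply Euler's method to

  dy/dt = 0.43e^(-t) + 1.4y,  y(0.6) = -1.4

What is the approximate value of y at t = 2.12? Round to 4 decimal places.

Euler: y_{n+1} = y_n + h·f(t_n, y_n).
t=0.600000, y=-1.400000: f=-1.724011 → y ← -1.400000 + 0.38·(-1.724011) = -2.055124
t=0.980000, y=-2.055124: f=-2.715790 → y ← -2.055124 + 0.38·(-2.715790) = -3.087124
t=1.360000, y=-3.087124: f=-4.211610 → y ← -3.087124 + 0.38·(-4.211610) = -4.687536
t=1.740000, y=-4.687536: f=-6.487077 → y ← -4.687536 + 0.38·(-6.487077) = -7.152625
y(2.12) ≈ -7.1526

-7.1526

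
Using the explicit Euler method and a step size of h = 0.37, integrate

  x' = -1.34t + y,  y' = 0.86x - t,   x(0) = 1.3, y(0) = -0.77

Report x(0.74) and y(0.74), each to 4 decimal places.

0.6998, -0.1702

Euler on (x,y): x_{n+1} = x_n + h·x', y_{n+1} = y_n + h·y'.
0.000000: (1.300000, -0.770000); f=(-0.770000, 1.118000) → (1.015100, -0.356340)
0.370000: (1.015100, -0.356340); f=(-0.852140, 0.502986) → (0.699808, -0.170235)
(x(0.74), y(0.74)) ≈ (0.6998, -0.1702)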